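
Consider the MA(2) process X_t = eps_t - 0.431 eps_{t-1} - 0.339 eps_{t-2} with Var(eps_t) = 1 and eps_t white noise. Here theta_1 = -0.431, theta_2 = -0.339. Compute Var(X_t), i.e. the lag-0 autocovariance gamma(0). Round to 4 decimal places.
\gamma(0) = 1.3007

For an MA(q) process X_t = eps_t + sum_i theta_i eps_{t-i} with
Var(eps_t) = sigma^2, the variance is
  gamma(0) = sigma^2 * (1 + sum_i theta_i^2).
  sum_i theta_i^2 = (-0.431)^2 + (-0.339)^2 = 0.185761 + 0.114921 = 0.300682.
  gamma(0) = 1 * (1 + 0.300682) = 1 * 1.300682 = 1.300682, which rounds to 1.3007.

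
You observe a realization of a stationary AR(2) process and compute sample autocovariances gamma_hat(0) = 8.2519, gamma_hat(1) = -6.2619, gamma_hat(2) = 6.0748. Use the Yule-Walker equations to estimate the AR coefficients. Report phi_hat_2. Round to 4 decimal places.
\hat\phi_{2} = 0.3780

The Yule-Walker equations for an AR(p) process read, in matrix form,
  Gamma_p phi = r_p,   with   (Gamma_p)_{ij} = gamma(|i - j|),
                       (r_p)_i = gamma(i),   i,j = 1..p.
Substitute the sample gammas (Toeplitz matrix and right-hand side of size 2):
  Gamma_p = [[8.2519, -6.2619], [-6.2619, 8.2519]]
  r_p     = [-6.2619, 6.0748]
Written out:
  8.2519 phi_1 - 6.2619 phi_2 = -6.2619
  -6.2619 phi_1 + 8.2519 phi_2 = 6.0748
Solve by Cramer's rule:
  det = gamma(0)^2 - gamma(1)^2 = (8.2519)^2 - (-6.2619)^2 = 68.09385361 - 39.21139161 = 28.882462
  phi_hat_1 = [gamma(1) gamma(0) - gamma(1) gamma(2)] / det = [(-6.2619)(8.2519) - (-6.2619)(6.0748)] / 28.882462 = -13.63278249 / 28.882462 = -0.472
  phi_hat_2 = [gamma(0) gamma(2) - gamma(1)^2] / det = [(8.2519)(6.0748) - (-6.2619)^2] / 28.882462 = 10.91725051 / 28.882462 = 0.378
So phi_hat = [-0.4720, 0.3780].
Therefore phi_hat_2 = 0.3780.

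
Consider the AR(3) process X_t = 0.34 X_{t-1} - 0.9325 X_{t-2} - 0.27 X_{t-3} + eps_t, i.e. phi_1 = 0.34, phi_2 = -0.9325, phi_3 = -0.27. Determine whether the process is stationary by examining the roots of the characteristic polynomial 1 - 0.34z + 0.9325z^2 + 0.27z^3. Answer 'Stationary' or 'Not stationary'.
\text{Not stationary}

The AR(p) characteristic polynomial is P(z) = 1 - 0.34z + 0.9325z^2 + 0.27z^3.
Stationarity requires all roots to lie outside the unit circle, i.e. |z| > 1 for every root.
Degree 3: look for a simple real root z0 first, then factor out (1 - z/z0) and solve the remaining quadratic.
Testing z0 = -4: P(-4) = 1 + (-0.34)(-4) + (0.9325)(-4)^2 + (0.27)(-4)^3
  = 1 + (1.36) + (14.92) + (-17.28) = 0.  So z_0 = -4 is a root, |z_0| = 4.
Divide out the factor (1 + 0.25 z) = (1 - z/z0) (since 1/z0 = -0.25):
  P(z) = (1 + 0.25 z)(1 + (-0.59) z + (1.08) z^2)
  [check: z-coef -0.59 - (-0.25) = -0.34; z^2-coef 1.08 - (-0.25)(-0.59) = 0.9325; z^3-coef -(-0.25)(1.08) = 0.27.]
Remaining roots from the quadratic factor 1 + (-0.59) z + (1.08) z^2:
  Set 1 + (-0.59) z + (1.08) z^2 = 0, i.e. a z^2 + b z + c = 0 with a = 1.08, b = -0.59, c = 1.
  Discriminant D = b^2 - 4ac = (-0.59)^2 - 4*(1.08)*1 = 0.3481 - (4.32) = -3.9719.
  D < 0, so the roots are the complex-conjugate pair z = (-b +/- i sqrt(-D)) / (2a) = 0.2731 +/- 0.9227i.
  For a conjugate pair |z|^2 = z * conj(z) = (product of roots) = c/a = 1/(1.08) = 0.925926, so |z| = sqrt(0.925926) = 0.9623 for both roots.
Moduli of all roots: 4.0000, 0.9623, 0.9623.
All moduli strictly greater than 1? No.
Verdict: Not stationary.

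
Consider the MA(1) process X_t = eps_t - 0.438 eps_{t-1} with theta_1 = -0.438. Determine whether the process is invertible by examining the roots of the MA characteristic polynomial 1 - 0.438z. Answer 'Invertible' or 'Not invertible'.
\text{Invertible}

The MA(q) characteristic polynomial is P(z) = 1 - 0.438z.
Invertibility requires all roots to lie outside the unit circle, i.e. |z| > 1 for every root.
This is linear in z: 1 + (-0.438) z = 0  =>  z = -1/(-0.438) = 2.283105,  |z| = 2.283105.
Moduli of all roots: 2.2831.
All moduli strictly greater than 1? Yes.
Verdict: Invertible.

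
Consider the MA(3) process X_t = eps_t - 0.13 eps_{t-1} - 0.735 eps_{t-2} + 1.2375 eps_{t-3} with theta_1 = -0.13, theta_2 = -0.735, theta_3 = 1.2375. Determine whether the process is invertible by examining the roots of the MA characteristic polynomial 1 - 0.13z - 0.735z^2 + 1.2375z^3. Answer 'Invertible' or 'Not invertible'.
\text{Not invertible}

The MA(q) characteristic polynomial is P(z) = 1 - 0.13z - 0.735z^2 + 1.2375z^3.
Invertibility requires all roots to lie outside the unit circle, i.e. |z| > 1 for every root.
Degree 3: look for a simple real root z0 first, then factor out (1 - z/z0) and solve the remaining quadratic.
Testing z0 = -0.8: P(-0.8) = 1 + (-0.13)(-0.8) + (-0.735)(-0.8)^2 + (1.2375)(-0.8)^3
  = 1 + (0.104) + (-0.4704) + (-0.6336) = 0.  So z_0 = -0.8 is a root, |z_0| = 0.8.
Divide out the factor (1 + 1.25 z) = (1 - z/z0) (since 1/z0 = -1.25):
  P(z) = (1 + 1.25 z)(1 + (-1.38) z + (0.99) z^2)
  [check: z-coef -1.38 - (-1.25) = -0.13; z^2-coef 0.99 - (-1.25)(-1.38) = -0.735; z^3-coef -(-1.25)(0.99) = 1.2375.]
Remaining roots from the quadratic factor 1 + (-1.38) z + (0.99) z^2:
  Set 1 + (-1.38) z + (0.99) z^2 = 0, i.e. a z^2 + b z + c = 0 with a = 0.99, b = -1.38, c = 1.
  Discriminant D = b^2 - 4ac = (-1.38)^2 - 4*(0.99)*1 = 1.9044 - (3.96) = -2.0556.
  D < 0, so the roots are the complex-conjugate pair z = (-b +/- i sqrt(-D)) / (2a) = 0.697 +/- 0.7241i.
  For a conjugate pair |z|^2 = z * conj(z) = (product of roots) = c/a = 1/(0.99) = 1.010101, so |z| = sqrt(1.010101) = 1.005 for both roots.
Moduli of all roots: 0.8000, 1.0050, 1.0050.
All moduli strictly greater than 1? No.
Verdict: Not invertible.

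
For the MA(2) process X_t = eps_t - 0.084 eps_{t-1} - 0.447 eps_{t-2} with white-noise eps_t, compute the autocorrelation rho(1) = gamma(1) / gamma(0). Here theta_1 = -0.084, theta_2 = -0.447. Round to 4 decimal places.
\rho(1) = -0.0385

For an MA(q) process with theta_0 = 1, the autocovariance is
  gamma(k) = sigma^2 * sum_{i=0..q-k} theta_i * theta_{i+k},
and rho(k) = gamma(k) / gamma(0). Sigma^2 cancels.
  numerator   = (1)*(-0.084) + (-0.084)*(-0.447) = -0.046452.
  denominator = (1)^2 + (-0.084)^2 + (-0.447)^2 = 1.206865.
  rho(1) = -0.046452 / 1.206865 = -0.0385.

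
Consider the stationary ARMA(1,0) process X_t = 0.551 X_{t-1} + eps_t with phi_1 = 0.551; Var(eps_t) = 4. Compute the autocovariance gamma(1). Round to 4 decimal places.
\gamma(1) = 3.1649

Multiply the model equation by X_{t-k} and take expectations. With theta_0 = psi_0 = 1 and psi_j the MA(infinity) weights, this gives
  gamma(k) - sum_i phi_i gamma(k-i) = c_k,
  c_k = sigma^2 * sum_{j=k..q} theta_j psi_{j-k}   (c_k = 0 for k > q),
using gamma(-m) = gamma(m).
Pure AR (q = 0): c_0 = sigma^2 = 4, c_k = 0 for k >= 1.
Equations for k = 0 and k = 1 (AR order 1):
  gamma(0) = phi_1 gamma(1) + c_0
  gamma(1) = phi_1 gamma(0) + c_1
Substituting the second into the first: gamma(0) (1 - phi_1^2) = c_0 + phi_1 c_1, so
  gamma(0) = c_0 / (1 - phi_1^2) = 4 / (1 - (0.551)^2) = 4 / 0.696399 = 5.743834.
  gamma(1) = phi_1 gamma(0) = (0.551)(5.743834) = 3.164852.
Therefore gamma(1) = 3.1649 (to 4 decimal places).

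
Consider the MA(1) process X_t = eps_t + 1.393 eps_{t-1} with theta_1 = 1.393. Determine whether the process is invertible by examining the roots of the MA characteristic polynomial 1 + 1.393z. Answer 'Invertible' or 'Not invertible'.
\text{Not invertible}

The MA(q) characteristic polynomial is P(z) = 1 + 1.393z.
Invertibility requires all roots to lie outside the unit circle, i.e. |z| > 1 for every root.
This is linear in z: 1 + (1.393) z = 0  =>  z = -1/(1.393) = -0.717875,  |z| = 0.717875.
Moduli of all roots: 0.7179.
All moduli strictly greater than 1? No.
Verdict: Not invertible.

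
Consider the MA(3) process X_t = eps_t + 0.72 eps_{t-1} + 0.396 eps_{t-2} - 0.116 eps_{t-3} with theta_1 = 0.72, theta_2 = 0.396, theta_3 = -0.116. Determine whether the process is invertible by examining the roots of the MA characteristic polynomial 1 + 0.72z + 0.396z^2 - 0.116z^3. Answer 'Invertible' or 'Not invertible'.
\text{Invertible}

The MA(q) characteristic polynomial is P(z) = 1 + 0.72z + 0.396z^2 - 0.116z^3.
Invertibility requires all roots to lie outside the unit circle, i.e. |z| > 1 for every root.
Degree 3: look for a simple real root z0 first, then factor out (1 - z/z0) and solve the remaining quadratic.
Testing z0 = 5: P(5) = 1 + (0.72)(5) + (0.396)(5)^2 + (-0.116)(5)^3
  = 1 + (3.6) + (9.9) + (-14.5) = 0.  So z_0 = 5 is a root, |z_0| = 5.
Divide out the factor (1 - 0.2 z) = (1 - z/z0) (since 1/z0 = 0.2):
  P(z) = (1 - 0.2 z)(1 + (0.92) z + (0.58) z^2)
  [check: z-coef 0.92 - (0.2) = 0.72; z^2-coef 0.58 - (0.2)(0.92) = 0.396; z^3-coef -(0.2)(0.58) = -0.116.]
Remaining roots from the quadratic factor 1 + (0.92) z + (0.58) z^2:
  Set 1 + (0.92) z + (0.58) z^2 = 0, i.e. a z^2 + b z + c = 0 with a = 0.58, b = 0.92, c = 1.
  Discriminant D = b^2 - 4ac = (0.92)^2 - 4*(0.58)*1 = 0.8464 - (2.32) = -1.4736.
  D < 0, so the roots are the complex-conjugate pair z = (-b +/- i sqrt(-D)) / (2a) = -0.7931 +/- 1.0465i.
  For a conjugate pair |z|^2 = z * conj(z) = (product of roots) = c/a = 1/(0.58) = 1.724138, so |z| = sqrt(1.724138) = 1.3131 for both roots.
Moduli of all roots: 5.0000, 1.3131, 1.3131.
All moduli strictly greater than 1? Yes.
Verdict: Invertible.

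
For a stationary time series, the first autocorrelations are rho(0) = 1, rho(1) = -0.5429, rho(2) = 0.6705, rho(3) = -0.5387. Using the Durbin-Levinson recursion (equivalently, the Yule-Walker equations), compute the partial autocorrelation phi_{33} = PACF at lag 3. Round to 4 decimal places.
\phi_{33} = -0.1572

The PACF at lag k is phi_{kk}, the last component of the solution
to the Yule-Walker system G_k phi = r_k where
  (G_k)_{ij} = rho(|i - j|), (r_k)_i = rho(i), i,j = 1..k.
Equivalently, Durbin-Levinson gives phi_{kk} iteratively:
  phi_{11} = rho(1)
  phi_{kk} = [rho(k) - sum_{j=1..k-1} phi_{k-1,j} rho(k-j)]
            / [1 - sum_{j=1..k-1} phi_{k-1,j} rho(j)],
  phi_{k,j} = phi_{k-1,j} - phi_{kk} phi_{k-1,k-j},  j = 1..k-1.
Step k = 1:
  phi_11 = rho(1) = -0.5429.
Step k = 2:
  phi_22 = [rho(2) - phi_11 rho(1)] / [1 - phi_11 rho(1)] = [0.6705 - (-0.5429)(-0.5429)] / [1 - (-0.5429)(-0.5429)]
         = 0.37575959 / 0.70525959 = 0.532796.
  Update: phi_21 = phi_11 - phi_22 phi_11 = -0.5429 - (0.532796)(-0.5429) = -0.253645.
Step k = 3:
  phi_33 = [rho(3) - phi_21 rho(2) - phi_22 rho(1)] / [1 - phi_21 rho(1) - phi_22 rho(2)]
    numerator   = -0.5387 - (-0.253645)(0.6705) - (0.532796)(-0.5429) = -0.07937602
    denominator = 1 - (-0.253645)(-0.5429) - (0.532796)(0.6705) = 0.50505633
  phi_33 = -0.07937602 / 0.50505633 = -0.1572.
Therefore phi_{33} = -0.1572.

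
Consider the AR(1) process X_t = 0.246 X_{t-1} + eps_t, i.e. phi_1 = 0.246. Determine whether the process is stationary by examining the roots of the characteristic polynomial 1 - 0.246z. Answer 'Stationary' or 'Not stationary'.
\text{Stationary}

The AR(p) characteristic polynomial is P(z) = 1 - 0.246z.
Stationarity requires all roots to lie outside the unit circle, i.e. |z| > 1 for every root.
This is linear in z: 1 + (-0.246) z = 0  =>  z = -1/(-0.246) = 4.065041,  |z| = 4.065041.
Moduli of all roots: 4.0650.
All moduli strictly greater than 1? Yes.
Verdict: Stationary.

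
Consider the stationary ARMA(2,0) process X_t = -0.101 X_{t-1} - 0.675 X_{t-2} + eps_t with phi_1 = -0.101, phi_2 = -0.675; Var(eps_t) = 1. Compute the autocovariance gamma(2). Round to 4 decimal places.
\gamma(2) = -1.2333

Multiply the model equation by X_{t-k} and take expectations. With theta_0 = psi_0 = 1 and psi_j the MA(infinity) weights, this gives
  gamma(k) - sum_i phi_i gamma(k-i) = c_k,
  c_k = sigma^2 * sum_{j=k..q} theta_j psi_{j-k}   (c_k = 0 for k > q),
using gamma(-m) = gamma(m).
Pure AR (q = 0): c_0 = sigma^2 = 1, c_k = 0 for k >= 1.
Equations for k = 0, 1, 2 (AR order 2, c_2 = 0):
  (E0) gamma(0) = phi_1 gamma(1) + phi_2 gamma(2) + c_0
  (E1) gamma(1) = phi_1 gamma(0) + phi_2 gamma(1) + c_1
  (E2) gamma(2) = phi_1 gamma(1) + phi_2 gamma(0)
From (E1): gamma(1) = A gamma(0) + B with
  A = phi_1 / (1 - phi_2) = -0.101 / 1.675 = -0.060299,   B = c_1 / (1 - phi_2) = 0 / 1.675 = 0.
Insert (E2) into (E0): gamma(0) (1 - phi_2^2) = phi_1 (1 + phi_2) gamma(1) + c_0.
  phi_1 (1 + phi_2) = (-0.101)(0.325) = -0.032825,   1 - phi_2^2 = 0.544375.
Replace gamma(1) by A gamma(0) + B and collect gamma(0):
  gamma(0) [0.544375 - (-0.032825)(-0.060299)] = c_0 = 1
  gamma(0) * 0.542396 = 1
  gamma(0) = 1 / 0.542396 = 1.843672.
  gamma(1) = A gamma(0) = (-0.060299)(1.843672) = -0.111171.
  gamma(2) = phi_1 gamma(1) + phi_2 gamma(0) = (-0.101)(-0.111171) + (-0.675)(1.843672) = -1.233251.
Therefore gamma(2) = -1.2333 (to 4 decimal places).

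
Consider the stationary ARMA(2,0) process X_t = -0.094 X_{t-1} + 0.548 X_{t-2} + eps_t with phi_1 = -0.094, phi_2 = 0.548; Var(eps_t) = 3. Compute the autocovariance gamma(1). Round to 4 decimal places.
\gamma(1) = -0.9320

Multiply the model equation by X_{t-k} and take expectations. With theta_0 = psi_0 = 1 and psi_j the MA(infinity) weights, this gives
  gamma(k) - sum_i phi_i gamma(k-i) = c_k,
  c_k = sigma^2 * sum_{j=k..q} theta_j psi_{j-k}   (c_k = 0 for k > q),
using gamma(-m) = gamma(m).
Pure AR (q = 0): c_0 = sigma^2 = 3, c_k = 0 for k >= 1.
Equations for k = 0, 1, 2 (AR order 2, c_2 = 0):
  (E0) gamma(0) = phi_1 gamma(1) + phi_2 gamma(2) + c_0
  (E1) gamma(1) = phi_1 gamma(0) + phi_2 gamma(1) + c_1
  (E2) gamma(2) = phi_1 gamma(1) + phi_2 gamma(0)
From (E1): gamma(1) = A gamma(0) + B with
  A = phi_1 / (1 - phi_2) = -0.094 / 0.452 = -0.207965,   B = c_1 / (1 - phi_2) = 0 / 0.452 = 0.
Insert (E2) into (E0): gamma(0) (1 - phi_2^2) = phi_1 (1 + phi_2) gamma(1) + c_0.
  phi_1 (1 + phi_2) = (-0.094)(1.548) = -0.145512,   1 - phi_2^2 = 0.699696.
Replace gamma(1) by A gamma(0) + B and collect gamma(0):
  gamma(0) [0.699696 - (-0.145512)(-0.207965)] = c_0 = 3
  gamma(0) * 0.669435 = 3
  gamma(0) = 3 / 0.669435 = 4.481393.
  gamma(1) = A gamma(0) = (-0.207965)(4.481393) = -0.931971.
Therefore gamma(1) = -0.9320 (to 4 decimal places).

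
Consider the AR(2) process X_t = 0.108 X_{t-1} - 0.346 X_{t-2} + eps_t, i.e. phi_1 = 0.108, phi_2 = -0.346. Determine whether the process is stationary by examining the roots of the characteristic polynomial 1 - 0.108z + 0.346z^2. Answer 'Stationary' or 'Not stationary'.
\text{Stationary}

The AR(p) characteristic polynomial is P(z) = 1 - 0.108z + 0.346z^2.
Stationarity requires all roots to lie outside the unit circle, i.e. |z| > 1 for every root.
Set 1 + (-0.108) z + (0.346) z^2 = 0, i.e. a z^2 + b z + c = 0 with a = 0.346, b = -0.108, c = 1.
Discriminant D = b^2 - 4ac = (-0.108)^2 - 4*(0.346)*1 = 0.011664 - (1.384) = -1.372336.
D < 0, so the roots are the complex-conjugate pair z = (-b +/- i sqrt(-D)) / (2a) = 0.1561 +/- 1.6929i.
For a conjugate pair |z|^2 = z * conj(z) = (product of roots) = c/a = 1/(0.346) = 2.890173, so |z| = sqrt(2.890173) = 1.7001 for both roots.
Moduli of all roots: 1.7001, 1.7001.
All moduli strictly greater than 1? Yes.
Verdict: Stationary.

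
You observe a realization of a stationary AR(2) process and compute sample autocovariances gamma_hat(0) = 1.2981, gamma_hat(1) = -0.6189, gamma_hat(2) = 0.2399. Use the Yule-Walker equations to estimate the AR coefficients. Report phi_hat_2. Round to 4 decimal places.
\hat\phi_{2} = -0.0550

The Yule-Walker equations for an AR(p) process read, in matrix form,
  Gamma_p phi = r_p,   with   (Gamma_p)_{ij} = gamma(|i - j|),
                       (r_p)_i = gamma(i),   i,j = 1..p.
Substitute the sample gammas (Toeplitz matrix and right-hand side of size 2):
  Gamma_p = [[1.2981, -0.6189], [-0.6189, 1.2981]]
  r_p     = [-0.6189, 0.2399]
Written out:
  1.2981 phi_1 - 0.6189 phi_2 = -0.6189
  -0.6189 phi_1 + 1.2981 phi_2 = 0.2399
Solve by Cramer's rule:
  det = gamma(0)^2 - gamma(1)^2 = (1.2981)^2 - (-0.6189)^2 = 1.68506361 - 0.38303721 = 1.3020264
  phi_hat_1 = [gamma(1) gamma(0) - gamma(1) gamma(2)] / det = [(-0.6189)(1.2981) - (-0.6189)(0.2399)] / 1.3020264 = -0.65491998 / 1.3020264 = -0.503
  phi_hat_2 = [gamma(0) gamma(2) - gamma(1)^2] / det = [(1.2981)(0.2399) - (-0.6189)^2] / 1.3020264 = -0.07162302 / 1.3020264 = -0.055
So phi_hat = [-0.5030, -0.0550].
Therefore phi_hat_2 = -0.0550.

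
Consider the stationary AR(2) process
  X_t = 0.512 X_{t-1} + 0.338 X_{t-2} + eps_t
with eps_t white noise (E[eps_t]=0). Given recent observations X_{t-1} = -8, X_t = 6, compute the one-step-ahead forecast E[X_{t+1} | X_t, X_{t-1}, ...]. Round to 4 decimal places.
E[X_{t+1} \mid \mathcal F_t] = 0.3680

For an AR(p) model X_t = c + sum_i phi_i X_{t-i} + eps_t, the
one-step-ahead conditional mean is
  E[X_{t+1} | X_t, ...] = c + sum_i phi_i X_{t+1-i}.
Substitute known values:
  E[X_{t+1} | ...] = (0.512) * (6) + (0.338) * (-8)
                   = 0.3680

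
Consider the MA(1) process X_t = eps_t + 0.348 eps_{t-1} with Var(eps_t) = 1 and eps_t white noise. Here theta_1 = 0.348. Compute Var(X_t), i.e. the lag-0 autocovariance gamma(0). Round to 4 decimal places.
\gamma(0) = 1.1211

For an MA(q) process X_t = eps_t + sum_i theta_i eps_{t-i} with
Var(eps_t) = sigma^2, the variance is
  gamma(0) = sigma^2 * (1 + sum_i theta_i^2).
  sum_i theta_i^2 = (0.348)^2 = 0.121104.
  gamma(0) = 1 * (1 + 0.121104) = 1 * 1.121104 = 1.121104, which rounds to 1.1211.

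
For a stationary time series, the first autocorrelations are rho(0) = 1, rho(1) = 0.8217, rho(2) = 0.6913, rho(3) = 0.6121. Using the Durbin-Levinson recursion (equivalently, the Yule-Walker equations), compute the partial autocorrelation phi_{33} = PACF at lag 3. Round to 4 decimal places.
\phi_{33} = 0.0972

The PACF at lag k is phi_{kk}, the last component of the solution
to the Yule-Walker system G_k phi = r_k where
  (G_k)_{ij} = rho(|i - j|), (r_k)_i = rho(i), i,j = 1..k.
Equivalently, Durbin-Levinson gives phi_{kk} iteratively:
  phi_{11} = rho(1)
  phi_{kk} = [rho(k) - sum_{j=1..k-1} phi_{k-1,j} rho(k-j)]
            / [1 - sum_{j=1..k-1} phi_{k-1,j} rho(j)],
  phi_{k,j} = phi_{k-1,j} - phi_{kk} phi_{k-1,k-j},  j = 1..k-1.
Step k = 1:
  phi_11 = rho(1) = 0.8217.
Step k = 2:
  phi_22 = [rho(2) - phi_11 rho(1)] / [1 - phi_11 rho(1)] = [0.6913 - (0.8217)(0.8217)] / [1 - (0.8217)(0.8217)]
         = 0.01610911 / 0.32480911 = 0.049596.
  Update: phi_21 = phi_11 - phi_22 phi_11 = 0.8217 - (0.049596)(0.8217) = 0.780947.
Step k = 3:
  phi_33 = [rho(3) - phi_21 rho(2) - phi_22 rho(1)] / [1 - phi_21 rho(1) - phi_22 rho(2)]
    numerator   = 0.6121 - (0.780947)(0.6913) - (0.049596)(0.8217) = 0.03147842
    denominator = 1 - (0.780947)(0.8217) - (0.049596)(0.6913) = 0.32401017
  phi_33 = 0.03147842 / 0.32401017 = 0.0972.
Therefore phi_{33} = 0.0972.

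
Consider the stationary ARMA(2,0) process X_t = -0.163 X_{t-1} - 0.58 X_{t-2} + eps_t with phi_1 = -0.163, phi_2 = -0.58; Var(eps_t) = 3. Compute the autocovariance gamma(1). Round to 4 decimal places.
\gamma(1) = -0.4714

Multiply the model equation by X_{t-k} and take expectations. With theta_0 = psi_0 = 1 and psi_j the MA(infinity) weights, this gives
  gamma(k) - sum_i phi_i gamma(k-i) = c_k,
  c_k = sigma^2 * sum_{j=k..q} theta_j psi_{j-k}   (c_k = 0 for k > q),
using gamma(-m) = gamma(m).
Pure AR (q = 0): c_0 = sigma^2 = 3, c_k = 0 for k >= 1.
Equations for k = 0, 1, 2 (AR order 2, c_2 = 0):
  (E0) gamma(0) = phi_1 gamma(1) + phi_2 gamma(2) + c_0
  (E1) gamma(1) = phi_1 gamma(0) + phi_2 gamma(1) + c_1
  (E2) gamma(2) = phi_1 gamma(1) + phi_2 gamma(0)
From (E1): gamma(1) = A gamma(0) + B with
  A = phi_1 / (1 - phi_2) = -0.163 / 1.58 = -0.103165,   B = c_1 / (1 - phi_2) = 0 / 1.58 = 0.
Insert (E2) into (E0): gamma(0) (1 - phi_2^2) = phi_1 (1 + phi_2) gamma(1) + c_0.
  phi_1 (1 + phi_2) = (-0.163)(0.42) = -0.06846,   1 - phi_2^2 = 0.6636.
Replace gamma(1) by A gamma(0) + B and collect gamma(0):
  gamma(0) [0.6636 - (-0.06846)(-0.103165)] = c_0 = 3
  gamma(0) * 0.656537 = 3
  gamma(0) = 3 / 0.656537 = 4.569428.
  gamma(1) = A gamma(0) = (-0.103165)(4.569428) = -0.471403.
Therefore gamma(1) = -0.4714 (to 4 decimal places).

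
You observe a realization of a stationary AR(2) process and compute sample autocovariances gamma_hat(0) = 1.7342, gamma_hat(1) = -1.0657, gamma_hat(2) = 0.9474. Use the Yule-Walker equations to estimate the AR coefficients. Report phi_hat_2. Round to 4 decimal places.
\hat\phi_{2} = 0.2710

The Yule-Walker equations for an AR(p) process read, in matrix form,
  Gamma_p phi = r_p,   with   (Gamma_p)_{ij} = gamma(|i - j|),
                       (r_p)_i = gamma(i),   i,j = 1..p.
Substitute the sample gammas (Toeplitz matrix and right-hand side of size 2):
  Gamma_p = [[1.7342, -1.0657], [-1.0657, 1.7342]]
  r_p     = [-1.0657, 0.9474]
Written out:
  1.7342 phi_1 - 1.0657 phi_2 = -1.0657
  -1.0657 phi_1 + 1.7342 phi_2 = 0.9474
Solve by Cramer's rule:
  det = gamma(0)^2 - gamma(1)^2 = (1.7342)^2 - (-1.0657)^2 = 3.00744964 - 1.13571649 = 1.87173315
  phi_hat_1 = [gamma(1) gamma(0) - gamma(1) gamma(2)] / det = [(-1.0657)(1.7342) - (-1.0657)(0.9474)] / 1.87173315 = -0.83849276 / 1.87173315 = -0.448
  phi_hat_2 = [gamma(0) gamma(2) - gamma(1)^2] / det = [(1.7342)(0.9474) - (-1.0657)^2] / 1.87173315 = 0.50726459 / 1.87173315 = 0.271
So phi_hat = [-0.4480, 0.2710].
Therefore phi_hat_2 = 0.2710.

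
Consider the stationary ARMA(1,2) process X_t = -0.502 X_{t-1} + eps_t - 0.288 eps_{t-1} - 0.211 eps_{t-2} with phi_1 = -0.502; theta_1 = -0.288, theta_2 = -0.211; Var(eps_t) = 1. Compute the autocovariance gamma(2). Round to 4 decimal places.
\gamma(2) = 0.2708

Multiply the model equation by X_{t-k} and take expectations. With theta_0 = psi_0 = 1 and psi_j the MA(infinity) weights, this gives
  gamma(k) - sum_i phi_i gamma(k-i) = c_k,
  c_k = sigma^2 * sum_{j=k..q} theta_j psi_{j-k}   (c_k = 0 for k > q),
using gamma(-m) = gamma(m).
psi-weights needed (psi_j = theta_j + sum_i phi_i psi_{j-i}):
  psi_1 = theta_1 + phi_1 = -0.288 + (-0.502) = -0.79
  psi_2 = theta_2 + phi_1 psi_1 = -0.211 + (-0.502)(-0.79) = 0.18558
Right-hand sides:
  c_0 = sigma^2 (1 + theta_1 psi_1 + theta_2 psi_2) = 1 * (1 + (-0.288)(-0.79) + (-0.211)(0.18558)) = 1 * 1.188363 = 1.188363
  c_1 = sigma^2 (theta_1 + theta_2 psi_1) = 1 * (-0.288 + (-0.211)(-0.79)) = -0.12131
  c_2 = sigma^2 theta_2 = 1 * (-0.211) = -0.211
Equations for k = 0 and k = 1 (AR order 1):
  gamma(0) = phi_1 gamma(1) + c_0
  gamma(1) = phi_1 gamma(0) + c_1
Substituting the second into the first: gamma(0) (1 - phi_1^2) = c_0 + phi_1 c_1, so
  gamma(0) = (c_0 + phi_1 c_1) / (1 - phi_1^2) = (1.188363 + (-0.502)(-0.12131)) / (1 - (-0.502)^2) = 1.24926 / 0.747996 = 1.670143.
  gamma(1) = phi_1 gamma(0) + c_1 = (-0.502)(1.670143) + (-0.12131) = -0.959722.
For k = 2: gamma(2) = phi_1 gamma(1) + c_2
  = (-0.502)(-0.959722) + (-0.211) = 0.27078.
Therefore gamma(2) = 0.2708 (to 4 decimal places).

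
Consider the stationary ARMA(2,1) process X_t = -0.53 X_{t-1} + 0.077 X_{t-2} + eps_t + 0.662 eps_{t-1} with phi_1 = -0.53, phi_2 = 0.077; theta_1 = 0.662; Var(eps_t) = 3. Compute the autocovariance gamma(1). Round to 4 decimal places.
\gamma(1) = 0.3988

Multiply the model equation by X_{t-k} and take expectations. With theta_0 = psi_0 = 1 and psi_j the MA(infinity) weights, this gives
  gamma(k) - sum_i phi_i gamma(k-i) = c_k,
  c_k = sigma^2 * sum_{j=k..q} theta_j psi_{j-k}   (c_k = 0 for k > q),
using gamma(-m) = gamma(m).
psi-weights needed (psi_j = theta_j + sum_i phi_i psi_{j-i}):
  psi_1 = theta_1 + phi_1 = 0.662 + (-0.53) = 0.132
Right-hand sides:
  c_0 = sigma^2 (1 + theta_1 psi_1) = 3 * (1 + (0.662)(0.132)) = 3 * 1.087384 = 3.262152
  c_1 = sigma^2 theta_1 = 3 * (0.662) = 1.986
  c_2 = 0
Equations for k = 0, 1, 2 (AR order 2, c_2 = 0):
  (E0) gamma(0) = phi_1 gamma(1) + phi_2 gamma(2) + c_0
  (E1) gamma(1) = phi_1 gamma(0) + phi_2 gamma(1) + c_1
  (E2) gamma(2) = phi_1 gamma(1) + phi_2 gamma(0)
From (E1): gamma(1) = A gamma(0) + B with
  A = phi_1 / (1 - phi_2) = -0.53 / 0.923 = -0.574215,   B = c_1 / (1 - phi_2) = 1.986 / 0.923 = 2.151679.
Insert (E2) into (E0): gamma(0) (1 - phi_2^2) = phi_1 (1 + phi_2) gamma(1) + c_0.
  phi_1 (1 + phi_2) = (-0.53)(1.077) = -0.57081,   1 - phi_2^2 = 0.994071.
Replace gamma(1) by A gamma(0) + B and collect gamma(0):
  gamma(0) [0.994071 - (-0.57081)(-0.574215)] = (-0.57081)(2.151679) + 3.262152
  gamma(0) * 0.666304 = 2.033952
  gamma(0) = 2.033952 / 0.666304 = 3.05259.
  gamma(1) = A gamma(0) + B = (-0.574215)(3.05259) + (2.151679) = 0.398838.
Therefore gamma(1) = 0.3988 (to 4 decimal places).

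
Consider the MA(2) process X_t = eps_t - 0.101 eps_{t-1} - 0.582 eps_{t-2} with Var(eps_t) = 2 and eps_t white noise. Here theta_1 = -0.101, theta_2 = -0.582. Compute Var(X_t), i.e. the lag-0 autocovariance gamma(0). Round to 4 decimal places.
\gamma(0) = 2.6979

For an MA(q) process X_t = eps_t + sum_i theta_i eps_{t-i} with
Var(eps_t) = sigma^2, the variance is
  gamma(0) = sigma^2 * (1 + sum_i theta_i^2).
  sum_i theta_i^2 = (-0.101)^2 + (-0.582)^2 = 0.010201 + 0.338724 = 0.348925.
  gamma(0) = 2 * (1 + 0.348925) = 2 * 1.348925 = 2.69785, which rounds to 2.6979.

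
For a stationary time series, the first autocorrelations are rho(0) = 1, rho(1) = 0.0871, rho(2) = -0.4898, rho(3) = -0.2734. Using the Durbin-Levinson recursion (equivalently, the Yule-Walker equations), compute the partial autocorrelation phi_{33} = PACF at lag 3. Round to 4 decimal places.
\phi_{33} = -0.2230

The PACF at lag k is phi_{kk}, the last component of the solution
to the Yule-Walker system G_k phi = r_k where
  (G_k)_{ij} = rho(|i - j|), (r_k)_i = rho(i), i,j = 1..k.
Equivalently, Durbin-Levinson gives phi_{kk} iteratively:
  phi_{11} = rho(1)
  phi_{kk} = [rho(k) - sum_{j=1..k-1} phi_{k-1,j} rho(k-j)]
            / [1 - sum_{j=1..k-1} phi_{k-1,j} rho(j)],
  phi_{k,j} = phi_{k-1,j} - phi_{kk} phi_{k-1,k-j},  j = 1..k-1.
Step k = 1:
  phi_11 = rho(1) = 0.0871.
Step k = 2:
  phi_22 = [rho(2) - phi_11 rho(1)] / [1 - phi_11 rho(1)] = [-0.4898 - (0.0871)(0.0871)] / [1 - (0.0871)(0.0871)]
         = -0.49738641 / 0.99241359 = -0.501189.
  Update: phi_21 = phi_11 - phi_22 phi_11 = 0.0871 - (-0.501189)(0.0871) = 0.130754.
Step k = 3:
  phi_33 = [rho(3) - phi_21 rho(2) - phi_22 rho(1)] / [1 - phi_21 rho(1) - phi_22 rho(2)]
    numerator   = -0.2734 - (0.130754)(-0.4898) - (-0.501189)(0.0871) = -0.16570339
    denominator = 1 - (0.130754)(0.0871) - (-0.501189)(-0.4898) = 0.74312918
  phi_33 = -0.16570339 / 0.74312918 = -0.223.
Therefore phi_{33} = -0.2230.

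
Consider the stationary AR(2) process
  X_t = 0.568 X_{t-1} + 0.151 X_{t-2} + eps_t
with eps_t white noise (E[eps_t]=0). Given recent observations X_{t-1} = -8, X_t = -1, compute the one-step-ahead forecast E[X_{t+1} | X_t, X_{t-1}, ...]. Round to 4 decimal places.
E[X_{t+1} \mid \mathcal F_t] = -1.7760

For an AR(p) model X_t = c + sum_i phi_i X_{t-i} + eps_t, the
one-step-ahead conditional mean is
  E[X_{t+1} | X_t, ...] = c + sum_i phi_i X_{t+1-i}.
Substitute known values:
  E[X_{t+1} | ...] = (0.568) * (-1) + (0.151) * (-8)
                   = -1.7760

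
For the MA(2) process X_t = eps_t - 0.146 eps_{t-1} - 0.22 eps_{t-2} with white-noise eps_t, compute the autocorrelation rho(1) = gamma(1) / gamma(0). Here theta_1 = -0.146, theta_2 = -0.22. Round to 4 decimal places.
\rho(1) = -0.1065

For an MA(q) process with theta_0 = 1, the autocovariance is
  gamma(k) = sigma^2 * sum_{i=0..q-k} theta_i * theta_{i+k},
and rho(k) = gamma(k) / gamma(0). Sigma^2 cancels.
  numerator   = (1)*(-0.146) + (-0.146)*(-0.22) = -0.11388.
  denominator = (1)^2 + (-0.146)^2 + (-0.22)^2 = 1.069716.
  rho(1) = -0.11388 / 1.069716 = -0.1065.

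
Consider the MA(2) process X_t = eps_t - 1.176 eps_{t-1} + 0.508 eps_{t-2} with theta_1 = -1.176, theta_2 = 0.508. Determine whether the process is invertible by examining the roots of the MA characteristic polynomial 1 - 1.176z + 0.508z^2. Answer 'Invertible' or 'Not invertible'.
\text{Invertible}

The MA(q) characteristic polynomial is P(z) = 1 - 1.176z + 0.508z^2.
Invertibility requires all roots to lie outside the unit circle, i.e. |z| > 1 for every root.
Set 1 + (-1.176) z + (0.508) z^2 = 0, i.e. a z^2 + b z + c = 0 with a = 0.508, b = -1.176, c = 1.
Discriminant D = b^2 - 4ac = (-1.176)^2 - 4*(0.508)*1 = 1.382976 - (2.032) = -0.649024.
D < 0, so the roots are the complex-conjugate pair z = (-b +/- i sqrt(-D)) / (2a) = 1.1575 +/- 0.7929i.
For a conjugate pair |z|^2 = z * conj(z) = (product of roots) = c/a = 1/(0.508) = 1.968504, so |z| = sqrt(1.968504) = 1.403 for both roots.
Moduli of all roots: 1.4030, 1.4030.
All moduli strictly greater than 1? Yes.
Verdict: Invertible.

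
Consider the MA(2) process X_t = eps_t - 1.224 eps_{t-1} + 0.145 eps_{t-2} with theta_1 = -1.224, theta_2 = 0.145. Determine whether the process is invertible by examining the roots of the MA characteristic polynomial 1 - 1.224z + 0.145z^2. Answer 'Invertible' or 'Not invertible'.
\text{Not invertible}

The MA(q) characteristic polynomial is P(z) = 1 - 1.224z + 0.145z^2.
Invertibility requires all roots to lie outside the unit circle, i.e. |z| > 1 for every root.
Set 1 + (-1.224) z + (0.145) z^2 = 0, i.e. a z^2 + b z + c = 0 with a = 0.145, b = -1.224, c = 1.
Discriminant D = b^2 - 4ac = (-1.224)^2 - 4*(0.145)*1 = 1.498176 - (0.58) = 0.918176.
D >= 0, so the roots are real: z = (-b +/- sqrt(D)) / (2a) = (1.224 +/- 0.958215) / (0.29).
  z_1 = (1.224 + 0.958215) / (0.29) = 7.5249,   |z_1| = 7.5249.
  z_2 = (1.224 - 0.958215) / (0.29) = 0.9165,   |z_2| = 0.9165.
Moduli of all roots: 7.5249, 0.9165.
All moduli strictly greater than 1? No.
Verdict: Not invertible.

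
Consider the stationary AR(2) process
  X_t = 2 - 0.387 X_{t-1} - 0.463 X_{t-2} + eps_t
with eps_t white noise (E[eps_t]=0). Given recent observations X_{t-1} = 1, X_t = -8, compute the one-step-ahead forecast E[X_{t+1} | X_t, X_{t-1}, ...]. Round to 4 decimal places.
E[X_{t+1} \mid \mathcal F_t] = 4.6330

For an AR(p) model X_t = c + sum_i phi_i X_{t-i} + eps_t, the
one-step-ahead conditional mean is
  E[X_{t+1} | X_t, ...] = c + sum_i phi_i X_{t+1-i}.
Substitute known values:
  E[X_{t+1} | ...] = 2 + (-0.387) * (-8) + (-0.463) * (1)
                   = 4.6330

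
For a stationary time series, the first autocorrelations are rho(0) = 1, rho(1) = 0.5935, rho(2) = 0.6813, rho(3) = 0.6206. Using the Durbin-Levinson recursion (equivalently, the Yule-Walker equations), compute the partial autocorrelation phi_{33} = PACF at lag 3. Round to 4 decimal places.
\phi_{33} = 0.2500

The PACF at lag k is phi_{kk}, the last component of the solution
to the Yule-Walker system G_k phi = r_k where
  (G_k)_{ij} = rho(|i - j|), (r_k)_i = rho(i), i,j = 1..k.
Equivalently, Durbin-Levinson gives phi_{kk} iteratively:
  phi_{11} = rho(1)
  phi_{kk} = [rho(k) - sum_{j=1..k-1} phi_{k-1,j} rho(k-j)]
            / [1 - sum_{j=1..k-1} phi_{k-1,j} rho(j)],
  phi_{k,j} = phi_{k-1,j} - phi_{kk} phi_{k-1,k-j},  j = 1..k-1.
Step k = 1:
  phi_11 = rho(1) = 0.5935.
Step k = 2:
  phi_22 = [rho(2) - phi_11 rho(1)] / [1 - phi_11 rho(1)] = [0.6813 - (0.5935)(0.5935)] / [1 - (0.5935)(0.5935)]
         = 0.32905775 / 0.64775775 = 0.507995.
  Update: phi_21 = phi_11 - phi_22 phi_11 = 0.5935 - (0.507995)(0.5935) = 0.292005.
Step k = 3:
  phi_33 = [rho(3) - phi_21 rho(2) - phi_22 rho(1)] / [1 - phi_21 rho(1) - phi_22 rho(2)]
    numerator   = 0.6206 - (0.292005)(0.6813) - (0.507995)(0.5935) = 0.12016197
    denominator = 1 - (0.292005)(0.5935) - (0.507995)(0.6813) = 0.48059803
  phi_33 = 0.12016197 / 0.48059803 = 0.25.
Therefore phi_{33} = 0.2500.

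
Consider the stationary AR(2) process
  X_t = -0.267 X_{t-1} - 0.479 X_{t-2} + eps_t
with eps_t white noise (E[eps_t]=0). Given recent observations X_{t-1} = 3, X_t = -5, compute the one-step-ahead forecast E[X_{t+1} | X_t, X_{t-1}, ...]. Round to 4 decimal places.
E[X_{t+1} \mid \mathcal F_t] = -0.1020

For an AR(p) model X_t = c + sum_i phi_i X_{t-i} + eps_t, the
one-step-ahead conditional mean is
  E[X_{t+1} | X_t, ...] = c + sum_i phi_i X_{t+1-i}.
Substitute known values:
  E[X_{t+1} | ...] = (-0.267) * (-5) + (-0.479) * (3)
                   = -0.1020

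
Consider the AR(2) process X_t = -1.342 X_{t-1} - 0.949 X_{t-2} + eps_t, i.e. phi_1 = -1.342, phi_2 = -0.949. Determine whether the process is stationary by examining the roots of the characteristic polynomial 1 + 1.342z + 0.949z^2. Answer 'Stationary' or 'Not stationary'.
\text{Stationary}

The AR(p) characteristic polynomial is P(z) = 1 + 1.342z + 0.949z^2.
Stationarity requires all roots to lie outside the unit circle, i.e. |z| > 1 for every root.
Set 1 + (1.342) z + (0.949) z^2 = 0, i.e. a z^2 + b z + c = 0 with a = 0.949, b = 1.342, c = 1.
Discriminant D = b^2 - 4ac = (1.342)^2 - 4*(0.949)*1 = 1.800964 - (3.796) = -1.995036.
D < 0, so the roots are the complex-conjugate pair z = (-b +/- i sqrt(-D)) / (2a) = -0.7071 +/- 0.7442i.
For a conjugate pair |z|^2 = z * conj(z) = (product of roots) = c/a = 1/(0.949) = 1.053741, so |z| = sqrt(1.053741) = 1.0265 for both roots.
Moduli of all roots: 1.0265, 1.0265.
All moduli strictly greater than 1? Yes.
Verdict: Stationary.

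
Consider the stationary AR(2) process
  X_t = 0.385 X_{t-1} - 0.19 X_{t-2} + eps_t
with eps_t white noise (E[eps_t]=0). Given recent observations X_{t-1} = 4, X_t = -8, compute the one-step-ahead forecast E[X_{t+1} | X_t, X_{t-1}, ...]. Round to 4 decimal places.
E[X_{t+1} \mid \mathcal F_t] = -3.8400

For an AR(p) model X_t = c + sum_i phi_i X_{t-i} + eps_t, the
one-step-ahead conditional mean is
  E[X_{t+1} | X_t, ...] = c + sum_i phi_i X_{t+1-i}.
Substitute known values:
  E[X_{t+1} | ...] = (0.385) * (-8) + (-0.19) * (4)
                   = -3.8400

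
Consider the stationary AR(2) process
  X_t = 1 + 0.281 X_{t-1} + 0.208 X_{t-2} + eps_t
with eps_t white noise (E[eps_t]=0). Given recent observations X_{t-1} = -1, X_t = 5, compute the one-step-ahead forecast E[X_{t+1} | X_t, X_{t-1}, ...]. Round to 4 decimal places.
E[X_{t+1} \mid \mathcal F_t] = 2.1970

For an AR(p) model X_t = c + sum_i phi_i X_{t-i} + eps_t, the
one-step-ahead conditional mean is
  E[X_{t+1} | X_t, ...] = c + sum_i phi_i X_{t+1-i}.
Substitute known values:
  E[X_{t+1} | ...] = 1 + (0.281) * (5) + (0.208) * (-1)
                   = 2.1970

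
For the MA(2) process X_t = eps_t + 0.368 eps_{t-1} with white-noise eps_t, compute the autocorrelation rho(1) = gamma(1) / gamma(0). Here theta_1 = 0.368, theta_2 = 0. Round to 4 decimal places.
\rho(1) = 0.3241

For an MA(q) process with theta_0 = 1, the autocovariance is
  gamma(k) = sigma^2 * sum_{i=0..q-k} theta_i * theta_{i+k},
and rho(k) = gamma(k) / gamma(0). Sigma^2 cancels.
  numerator   = (1)*(0.368) + (0.368)*(0) = 0.368.
  denominator = (1)^2 + (0.368)^2 + (0)^2 = 1.135424.
  rho(1) = 0.368 / 1.135424 = 0.3241.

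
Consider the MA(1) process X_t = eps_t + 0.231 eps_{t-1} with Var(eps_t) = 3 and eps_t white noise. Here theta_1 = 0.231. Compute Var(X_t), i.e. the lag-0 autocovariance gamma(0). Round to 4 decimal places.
\gamma(0) = 3.1601

For an MA(q) process X_t = eps_t + sum_i theta_i eps_{t-i} with
Var(eps_t) = sigma^2, the variance is
  gamma(0) = sigma^2 * (1 + sum_i theta_i^2).
  sum_i theta_i^2 = (0.231)^2 = 0.053361.
  gamma(0) = 3 * (1 + 0.053361) = 3 * 1.053361 = 3.160083, which rounds to 3.1601.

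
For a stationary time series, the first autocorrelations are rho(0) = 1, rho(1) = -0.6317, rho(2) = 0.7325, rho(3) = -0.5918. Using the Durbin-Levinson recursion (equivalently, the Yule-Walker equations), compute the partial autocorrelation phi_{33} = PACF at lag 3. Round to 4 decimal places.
\phi_{33} = -0.0849

The PACF at lag k is phi_{kk}, the last component of the solution
to the Yule-Walker system G_k phi = r_k where
  (G_k)_{ij} = rho(|i - j|), (r_k)_i = rho(i), i,j = 1..k.
Equivalently, Durbin-Levinson gives phi_{kk} iteratively:
  phi_{11} = rho(1)
  phi_{kk} = [rho(k) - sum_{j=1..k-1} phi_{k-1,j} rho(k-j)]
            / [1 - sum_{j=1..k-1} phi_{k-1,j} rho(j)],
  phi_{k,j} = phi_{k-1,j} - phi_{kk} phi_{k-1,k-j},  j = 1..k-1.
Step k = 1:
  phi_11 = rho(1) = -0.6317.
Step k = 2:
  phi_22 = [rho(2) - phi_11 rho(1)] / [1 - phi_11 rho(1)] = [0.7325 - (-0.6317)(-0.6317)] / [1 - (-0.6317)(-0.6317)]
         = 0.33345511 / 0.60095511 = 0.554875.
  Update: phi_21 = phi_11 - phi_22 phi_11 = -0.6317 - (0.554875)(-0.6317) = -0.281185.
Step k = 3:
  phi_33 = [rho(3) - phi_21 rho(2) - phi_22 rho(1)] / [1 - phi_21 rho(1) - phi_22 rho(2)]
    numerator   = -0.5918 - (-0.281185)(0.7325) - (0.554875)(-0.6317) = -0.03531707
    denominator = 1 - (-0.281185)(-0.6317) - (0.554875)(0.7325) = 0.41592913
  phi_33 = -0.03531707 / 0.41592913 = -0.0849.
Therefore phi_{33} = -0.0849.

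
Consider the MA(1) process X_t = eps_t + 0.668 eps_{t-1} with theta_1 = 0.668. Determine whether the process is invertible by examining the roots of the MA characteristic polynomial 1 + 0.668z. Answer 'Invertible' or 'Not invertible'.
\text{Invertible}

The MA(q) characteristic polynomial is P(z) = 1 + 0.668z.
Invertibility requires all roots to lie outside the unit circle, i.e. |z| > 1 for every root.
This is linear in z: 1 + (0.668) z = 0  =>  z = -1/(0.668) = -1.497006,  |z| = 1.497006.
Moduli of all roots: 1.4970.
All moduli strictly greater than 1? Yes.
Verdict: Invertible.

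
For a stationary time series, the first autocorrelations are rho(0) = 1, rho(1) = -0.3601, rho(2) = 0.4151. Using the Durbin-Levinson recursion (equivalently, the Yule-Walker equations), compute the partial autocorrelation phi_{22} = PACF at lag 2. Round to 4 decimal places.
\phi_{22} = 0.3280

The PACF at lag k is phi_{kk}, the last component of the solution
to the Yule-Walker system G_k phi = r_k where
  (G_k)_{ij} = rho(|i - j|), (r_k)_i = rho(i), i,j = 1..k.
Equivalently, Durbin-Levinson gives phi_{kk} iteratively:
  phi_{11} = rho(1)
  phi_{kk} = [rho(k) - sum_{j=1..k-1} phi_{k-1,j} rho(k-j)]
            / [1 - sum_{j=1..k-1} phi_{k-1,j} rho(j)],
  phi_{k,j} = phi_{k-1,j} - phi_{kk} phi_{k-1,k-j},  j = 1..k-1.
Step k = 1:
  phi_11 = rho(1) = -0.3601.
Step k = 2:
  phi_22 = [rho(2) - phi_11 rho(1)] / [1 - phi_11 rho(1)] = [0.4151 - (-0.3601)(-0.3601)] / [1 - (-0.3601)(-0.3601)]
         = 0.28542799 / 0.87032799 = 0.328.
Therefore phi_{22} = 0.3280.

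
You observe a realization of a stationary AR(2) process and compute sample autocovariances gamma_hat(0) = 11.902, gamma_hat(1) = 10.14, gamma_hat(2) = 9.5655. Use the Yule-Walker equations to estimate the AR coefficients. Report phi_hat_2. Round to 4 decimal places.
\hat\phi_{2} = 0.2840

The Yule-Walker equations for an AR(p) process read, in matrix form,
  Gamma_p phi = r_p,   with   (Gamma_p)_{ij} = gamma(|i - j|),
                       (r_p)_i = gamma(i),   i,j = 1..p.
Substitute the sample gammas (Toeplitz matrix and right-hand side of size 2):
  Gamma_p = [[11.902, 10.14], [10.14, 11.902]]
  r_p     = [10.14, 9.5655]
Written out:
  11.902 phi_1 + 10.14 phi_2 = 10.14
  10.14 phi_1 + 11.902 phi_2 = 9.5655
Solve by Cramer's rule:
  det = gamma(0)^2 - gamma(1)^2 = (11.902)^2 - (10.14)^2 = 141.657604 - 102.8196 = 38.838004
  phi_hat_1 = [gamma(1) gamma(0) - gamma(1) gamma(2)] / det = [(10.14)(11.902) - (10.14)(9.5655)] / 38.838004 = 23.69211 / 38.838004 = 0.61
  phi_hat_2 = [gamma(0) gamma(2) - gamma(1)^2] / det = [(11.902)(9.5655) - (10.14)^2] / 38.838004 = 11.028981 / 38.838004 = 0.284
So phi_hat = [0.6100, 0.2840].
Therefore phi_hat_2 = 0.2840.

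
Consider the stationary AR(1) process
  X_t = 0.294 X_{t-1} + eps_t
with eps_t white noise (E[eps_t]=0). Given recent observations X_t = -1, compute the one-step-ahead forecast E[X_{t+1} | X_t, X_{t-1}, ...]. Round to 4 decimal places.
E[X_{t+1} \mid \mathcal F_t] = -0.2940

For an AR(p) model X_t = c + sum_i phi_i X_{t-i} + eps_t, the
one-step-ahead conditional mean is
  E[X_{t+1} | X_t, ...] = c + sum_i phi_i X_{t+1-i}.
Substitute known values:
  E[X_{t+1} | ...] = (0.294) * (-1)
                   = -0.2940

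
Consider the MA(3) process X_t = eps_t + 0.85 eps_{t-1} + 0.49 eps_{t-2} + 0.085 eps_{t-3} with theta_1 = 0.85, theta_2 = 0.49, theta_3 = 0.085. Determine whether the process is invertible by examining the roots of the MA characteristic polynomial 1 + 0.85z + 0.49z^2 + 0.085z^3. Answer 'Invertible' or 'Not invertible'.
\text{Invertible}

The MA(q) characteristic polynomial is P(z) = 1 + 0.85z + 0.49z^2 + 0.085z^3.
Invertibility requires all roots to lie outside the unit circle, i.e. |z| > 1 for every root.
Degree 3: look for a simple real root z0 first, then factor out (1 - z/z0) and solve the remaining quadratic.
Testing z0 = -4: P(-4) = 1 + (0.85)(-4) + (0.49)(-4)^2 + (0.085)(-4)^3
  = 1 + (-3.4) + (7.84) + (-5.44) = 0.  So z_0 = -4 is a root, |z_0| = 4.
Divide out the factor (1 + 0.25 z) = (1 - z/z0) (since 1/z0 = -0.25):
  P(z) = (1 + 0.25 z)(1 + (0.6) z + (0.34) z^2)
  [check: z-coef 0.6 - (-0.25) = 0.85; z^2-coef 0.34 - (-0.25)(0.6) = 0.49; z^3-coef -(-0.25)(0.34) = 0.085.]
Remaining roots from the quadratic factor 1 + (0.6) z + (0.34) z^2:
  Set 1 + (0.6) z + (0.34) z^2 = 0, i.e. a z^2 + b z + c = 0 with a = 0.34, b = 0.6, c = 1.
  Discriminant D = b^2 - 4ac = (0.6)^2 - 4*(0.34)*1 = 0.36 - (1.36) = -1.
  D < 0, so the roots are the complex-conjugate pair z = (-b +/- i sqrt(-D)) / (2a) = -0.8824 +/- 1.4706i.
  For a conjugate pair |z|^2 = z * conj(z) = (product of roots) = c/a = 1/(0.34) = 2.941176, so |z| = sqrt(2.941176) = 1.715 for both roots.
Moduli of all roots: 4.0000, 1.7150, 1.7150.
All moduli strictly greater than 1? Yes.
Verdict: Invertible.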